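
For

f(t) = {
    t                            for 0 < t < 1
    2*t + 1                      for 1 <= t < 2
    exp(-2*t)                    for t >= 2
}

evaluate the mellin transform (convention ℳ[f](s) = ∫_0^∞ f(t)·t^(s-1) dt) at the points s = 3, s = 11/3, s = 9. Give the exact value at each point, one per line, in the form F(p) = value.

summing 3 kernel integrals split by 1, 2 yields ℳ[f](s)
for t in [0, 1): the term is ∫ t·t^(s-1)
the [1, 2) slice contributes ∫ (2*t + 1)·t^(s-1) dt
segment 2 to ∞ holds exp(-2*t); add its integral

F(3) = 13*exp(-4)/4 + 121/12
F(11/3) = -75/154 + 2**(1/3)*uppergamma(11/3, 4)/16 + 696*2**(2/3)/77
F(9) = 16831*exp(-4)/4 + 23533/90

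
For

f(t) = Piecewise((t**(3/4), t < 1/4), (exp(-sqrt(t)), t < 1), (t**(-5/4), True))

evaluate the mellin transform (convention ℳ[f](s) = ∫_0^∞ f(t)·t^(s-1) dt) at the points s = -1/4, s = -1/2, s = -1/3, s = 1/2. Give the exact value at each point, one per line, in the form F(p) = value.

F(-1/4) = -4*sqrt(pi)*erfc(sqrt(2)/2) - 4*exp(-1) + 4*sqrt(pi)*erfc(1) + 5/3 + 4*sqrt(2)*exp(-1/2)
F(-1/2) = -2*expint(2, 1) + 4/7 + 4*expint(2, 1/2) + 2*sqrt(2)
F(-1/3) = -2*uppergamma(-2/3, 1) + 12/19 + 2*uppergamma(-2/3, 1/2) + 6*2**(1/6)/5
F(1/2) = -2*exp(-1) + sqrt(2)/10 + 2*exp(-1/2) + 4/3

reversing the power substitution: t**(3/2) on [0, 1/2); exp(-t) on [1/2, 1); t**(-5/2) on [1, ∞)
f breaks at 1/4, 1 into 3 integrals to sum
on [0, 1/4) integrate f = t**(3/4) against the kernel
∫ over [1/4, 1) of exp(-sqrt(t))·t^(s-1) joins the sum
for t in [1, ∞): the term is ∫ t**(-5/4)·t^(s-1)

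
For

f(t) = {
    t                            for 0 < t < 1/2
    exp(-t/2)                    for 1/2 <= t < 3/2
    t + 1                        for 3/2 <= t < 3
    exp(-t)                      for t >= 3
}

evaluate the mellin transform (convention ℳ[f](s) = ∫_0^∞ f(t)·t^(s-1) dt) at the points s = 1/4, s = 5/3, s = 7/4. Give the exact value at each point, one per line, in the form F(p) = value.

treat the 4 regions marked off by 1/2, 3/2, 3 separately and sum
segment 0 to 1/2 holds t; add its integral
piece [1/2, 3/2): integrate exp(-t/2) against the kernel
for t in [3/2, 3): the term is ∫ (t + 1)·t^(s-1)
[3, ∞) adds the kernel integral of exp(-t)

F(1/4) = -13*2**(3/4)*3**(1/4)/5 - 2**(1/4)*uppergamma(1/4, 3/4) + uppergamma(1/4, 3) + 2**(3/4)/5 + 2**(1/4)*uppergamma(1/4, 1/4) + 32*3**(1/4)/5
F(5/3) = 2**(1/3)*(-279*3**(2/3) - 640*2**(1/3)*uppergamma(5/3, 3/4) + 15 + 160*2**(2/3)*uppergamma(5/3, 3) + 640*2**(1/3)*uppergamma(5/3, 1/4) + 828*6**(2/3))/320
F(7/4) = 2**(1/4)*(-308*sqrt(2)*uppergamma(7/4, 3/4) - 129*3**(3/4) + 7 + 77*2**(3/4)*uppergamma(7/4, 3) + 308*sqrt(2)*uppergamma(7/4, 1/4) + 384*6**(3/4))/154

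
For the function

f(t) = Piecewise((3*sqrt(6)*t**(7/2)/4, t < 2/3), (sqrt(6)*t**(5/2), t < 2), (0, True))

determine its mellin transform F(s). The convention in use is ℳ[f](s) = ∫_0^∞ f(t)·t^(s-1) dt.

undo the shared t-power: 3*sqrt(6)*t**(3/2)/4 on [0, 2/3); sqrt(6)*sqrt(t) on [2/3, 2)
peel off the common scale on t: t**(3/2) on [0, 1); 2*sqrt(t) on [1, 3)
summing 2 kernel integrals split by 2/3 yields ℳ[f](s)
on [0, 2/3): add ∫ 3*sqrt(6)*t**(7/2)/4·t^(s-1) dt
over [2/3, 2), the kernel integral of sqrt(6)*t**(5/2) enters the sum

(2/3)**(s + 2)*(2*3**(s + 5/2)*(4*s + 14) - 4*s - 18)/((2*s + 5)*(2*s + 7))
  Re(s) > -7/2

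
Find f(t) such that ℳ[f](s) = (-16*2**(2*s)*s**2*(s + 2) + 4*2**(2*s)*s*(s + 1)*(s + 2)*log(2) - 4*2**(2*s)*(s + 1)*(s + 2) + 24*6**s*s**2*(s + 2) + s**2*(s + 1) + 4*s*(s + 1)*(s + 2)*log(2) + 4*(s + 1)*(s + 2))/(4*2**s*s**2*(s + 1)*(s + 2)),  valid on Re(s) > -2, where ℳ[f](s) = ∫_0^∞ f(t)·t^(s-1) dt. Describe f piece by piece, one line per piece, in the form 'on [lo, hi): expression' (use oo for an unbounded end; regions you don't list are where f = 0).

cuts at 1/2, 2: linearity sums the 3 kernel integrals
∫ over [0, 1/2) of t**2·t^(s-1) joins the sum
the [1/2, 2) slice contributes ∫ log(t)·t^(s-1) dt
∫ over [2, 3) of 2*t·t^(s-1) joins the sum

on [0, 1/2): t**2
on [1/2, 2): log(t)
on [2, 3): 2*t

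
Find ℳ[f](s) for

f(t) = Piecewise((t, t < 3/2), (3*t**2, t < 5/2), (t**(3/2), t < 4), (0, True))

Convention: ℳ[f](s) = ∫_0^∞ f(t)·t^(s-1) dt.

integrate the 3 segments split at 3/2, 5/2, then add the results
segment [0, 3/2) carries t; integrate it
segment [3/2, 5/2) carries 3*t**2; integrate it
∫ t**(3/2)·t^(s-1) over [5/2, 4)

(64*2**(3*s)*(s + 1)*(s + 2) - 27*3**s*(s + 1)*(2*s + 3) + 6*3**s*(s + 2)*(2*s + 3) + 75*5**s*(s + 1)*(2*s + 3) - 10*sqrt(2)*5**(s + 1/2)*(s + 1)*(s + 2))/(4*2**s*(s + 1)*(s + 2)*(2*s + 3))
  Re(s) > -1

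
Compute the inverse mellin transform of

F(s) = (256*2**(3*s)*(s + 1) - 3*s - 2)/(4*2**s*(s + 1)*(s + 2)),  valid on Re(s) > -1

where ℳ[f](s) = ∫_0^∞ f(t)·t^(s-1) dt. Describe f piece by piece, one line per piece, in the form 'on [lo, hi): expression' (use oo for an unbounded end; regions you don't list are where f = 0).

on [0, 1/2): t/2
on [1/2, 4): 4*t**2

slice at 1/2, transform all 2 pieces, and sum them
the [0, 1/2) slice contributes ∫ t/2·t^(s-1) dt
over [1/2, 4), the kernel integral of 4*t**2 enters the sum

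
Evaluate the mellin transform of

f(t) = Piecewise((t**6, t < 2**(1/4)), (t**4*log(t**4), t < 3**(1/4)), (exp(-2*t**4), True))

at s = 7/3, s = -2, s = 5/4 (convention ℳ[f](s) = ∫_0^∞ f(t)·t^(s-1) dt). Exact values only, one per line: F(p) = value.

undo the power substitution: t**3 on [0, sqrt(2)); t**2*log(t**2) on [sqrt(2), sqrt(3)); exp(-2*t**2) on [sqrt(3), ∞)
remove the power substitution first: t**(3/2) on [0, 2); t*log(t) on [2, 3); exp(-2*t) on [3, ∞)
linearity at 2**(1/4), 3**(1/4) turns ℳ[f](s) into 3 summed integrals
between 0 and 2**(1/4) the integrand is t**6·t^(s-1)
∫ over [2**(1/4), 3**(1/4)) of t**4*log(t**4)·t^(s-1) joins the sum
for t in [3**(1/4), ∞): the term is ∫ exp(-2*t**4)·t^(s-1)

F(7/3) = -108*3**(7/12)/361 - 6*2**(7/12)*log(2)/19 + 2**(5/12)*uppergamma(7/12, 6)/8 + 72*2**(7/12)/361 + 12*2**(1/12)/25 + 9*3**(7/12)*log(3)/19
F(-2) = -sqrt(3) - sqrt(2)*sqrt(pi)*erfc(sqrt(6))/2 + sqrt(3)*exp(-6)/6 + sqrt(6)*log(3**(3*sqrt(2))/2**(2*sqrt(3)))/12 + 1/2 + sqrt(2)
F(5/4) = -64*3**(5/16)/147 - 8*2**(5/16)*log(2)/21 + 2**(11/16)*uppergamma(5/16, 6)/8 + 128*2**(5/16)/441 + 8*2**(13/16)/29 + 4*3**(5/16)*log(3)/7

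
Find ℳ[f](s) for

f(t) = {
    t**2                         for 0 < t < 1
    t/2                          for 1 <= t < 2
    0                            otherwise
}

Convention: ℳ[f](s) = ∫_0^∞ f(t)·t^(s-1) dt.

remove the shared t-power first: t on [0, 1); 1/2 on [1, 2)
along the cuts 1, ℳ[f](s) splits into 2 integrals
on [0, 1) integrate f = t**2 against the kernel
for t in [1, 2): the term is ∫ t/2·t^(s-1)

(2**(s + 1)*(s + 2) + s)/(2*(s + 1)*(s + 2))
  Re(s) > -2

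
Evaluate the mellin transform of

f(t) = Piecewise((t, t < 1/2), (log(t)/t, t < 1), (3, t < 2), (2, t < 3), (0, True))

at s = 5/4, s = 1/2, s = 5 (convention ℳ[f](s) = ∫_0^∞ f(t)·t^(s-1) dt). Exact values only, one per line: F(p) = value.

F(5/4) = 2**(3/4)*(-828*2**(1/4) + 72*sqrt(2) + 180*log(2) + 216*6**(1/4) + 725)/90
F(1/2) = sqrt(2)*(-30*sqrt(2) - 12*log(2) + 12*sqrt(6) + 37)/6
F(5) = log(2)/64 + 79061/768

slice at 1/2, 1, 2, transform all 4 pieces, and sum them
∫ t·t^(s-1) over [0, 1/2)
[1/2, 1) adds the kernel integral of log(t)/t
∫ over [1, 2) of 3·t^(s-1) joins the sum
over [2, 3), the kernel integral of 2 enters the sum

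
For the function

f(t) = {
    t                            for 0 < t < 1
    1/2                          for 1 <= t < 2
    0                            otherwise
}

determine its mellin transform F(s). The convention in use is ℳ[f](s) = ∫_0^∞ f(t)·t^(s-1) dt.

summing 2 kernel integrals split by 1 yields ℳ[f](s)
∫ over [0, 1) of t·t^(s-1) joins the sum
the [1, 2) slice contributes ∫ 1/2·t^(s-1) dt

(2**s*(s + 1) + s - 1)/(2*s*(s + 1))
  Re(s) > -1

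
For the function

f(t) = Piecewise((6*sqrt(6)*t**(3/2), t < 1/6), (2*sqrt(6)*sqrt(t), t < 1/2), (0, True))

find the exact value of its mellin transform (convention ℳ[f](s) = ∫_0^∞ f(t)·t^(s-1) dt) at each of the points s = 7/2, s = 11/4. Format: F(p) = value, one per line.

F(7/2) = 67*sqrt(6)/2160
F(11/4) = 6**(1/4)*(-7 + 306*3**(1/4))/3978

strip the common scale on t: 2*sqrt(2)*t**(3/2) on [0, 1/2); 2*sqrt(2)*sqrt(t) on [1/2, 3/2)
the common scale on t comes off first: t**(3/2) on [0, 1); 2*sqrt(t) on [1, 3)
decompose at 1/6; ℳ[f](s) sums the 2 pieces' integrals
segment [0, 1/6) carries 6*sqrt(6)*t**(3/2); integrate it
between 1/6 and 1/2 the integrand is 2*sqrt(6)*sqrt(t)·t^(s-1)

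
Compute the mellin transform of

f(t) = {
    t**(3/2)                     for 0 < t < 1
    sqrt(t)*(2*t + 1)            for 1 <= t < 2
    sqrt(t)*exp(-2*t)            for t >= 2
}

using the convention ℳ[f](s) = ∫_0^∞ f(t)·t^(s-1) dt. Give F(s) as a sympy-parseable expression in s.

4**(-s - 1/2)*(2**(s + 1/2)*(s + 1/2)*(s + 3/2)*uppergamma(s + 1/2, 4) - 2*4**(s + 1/2)*(s + 1/2) - 4**(s + 1/2) + 5*8**(s + 1/2)*(s + 1/2) + 8**(s + 1/2))/((s + 1/2)*(s + 3/2))
  Re(s) > -3/2

reversing the shared t-power: t on [0, 1); 2*t + 1 on [1, 2); exp(-2*t) on [2, ∞)
split f at 1, 2: ℳ[f](s) collects 3 kernel integrals
between 0 and 1 the integrand is t**(3/2)·t^(s-1)
the [1, 2) slice contributes ∫ sqrt(t)*(2*t + 1)·t^(s-1) dt
segment 2 to ∞ holds sqrt(t)*exp(-2*t); add its integral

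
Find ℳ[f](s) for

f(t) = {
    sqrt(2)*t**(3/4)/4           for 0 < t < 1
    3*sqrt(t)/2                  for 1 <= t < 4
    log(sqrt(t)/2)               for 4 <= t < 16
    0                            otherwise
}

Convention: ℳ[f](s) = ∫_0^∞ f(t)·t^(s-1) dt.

(16**s*s*(2*s + 1)*(4*s + 3)*log(4)/2 - 16**s*(2*s + 1)*(4*s + 3)/2 + 6*2**(2*s)*s**2*(4*s + 3) + 4**s*(2*s + 1)*(4*s + 3)/2 + sqrt(2)*s**2*(2*s + 1) - 3*s**2*(4*s + 3))/(s**2*(2*s + 1)*(4*s + 3))
  Re(s) > -3/4

back out the power substitution: sqrt(2)*t**(3/2)/4 on [0, 1); 3*t/2 on [1, 2); log(t/2) on [2, 4)
invert the common scale on t to get t**(3/2) on [0, 1/2); 3*t on [1/2, 1); log(t) on [1, 2)
breakpoints 1, 4: one integral from each of the 3 segments
the [0, 1) slice contributes ∫ sqrt(2)*t**(3/4)/4·t^(s-1) dt
the [1, 4) slice contributes ∫ 3*sqrt(t)/2·t^(s-1) dt
between 4 and 16 the integrand is log(sqrt(t)/2)·t^(s-1)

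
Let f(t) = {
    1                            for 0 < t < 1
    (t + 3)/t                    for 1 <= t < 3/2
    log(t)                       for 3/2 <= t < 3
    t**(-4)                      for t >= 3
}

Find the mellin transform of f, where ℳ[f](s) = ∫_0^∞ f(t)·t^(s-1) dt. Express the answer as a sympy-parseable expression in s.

invert the shared t-power to get t on [0, 1); t + 3 on [1, 3/2); t*log(t) on [3/2, 3); …
treat the 4 regions marked off by 1, 3/2, 3 separately and sum
on [0, 1) integrate f = 1 against the kernel
for t in [1, 3/2): the term is ∫ (t + 3)/t·t^(s-1)
over [3/2, 3), the kernel integral of log(t) enters the sum
for t in [3, ∞): the term is ∫ t**(-4)·t^(s-1)

2**(1 - s)*(-162*2**(s - 1)*(s - 4)*(s - 1)*(2*s + (s - 1)**2 - 1) - 162*2**(s - 1)*(s - 4)*(2*s + (s - 1)**2 - 1) - 81*3**(s - 1)*s*(s - 4)*(s - 1)**2*log(3) + 81*3**(s - 1)*s*(s - 4)*(s - 1)**2*log(2) - 81*3**(s - 1)*s*(s - 4)*(s - 1)*log(3) + 81*3**(s - 1)*s*(s - 4)*(s - 1)*log(2) + 81*3**(s - 1)*s*(s - 4)*(s - 1) + 243*3**(s - 1)*(s - 4)*(s - 1)*(2*s + (s - 1)**2 - 1) + 162*3**(s - 1)*(s - 4)*(2*s + (s - 1)**2 - 1) + 162*6**(s - 1)*s*(s - 4)*(s - 1)**2*log(3) - 162*6**(s - 1)*s*(s - 4)*(s - 1) + 162*6**(s - 1)*s*(s - 4)*(s - 1)*log(3) - 2*6**(s - 1)*s*(s - 1)*(2*s + (s - 1)**2 - 1))/(54*s*(s - 4)*(s - 1)*(2*s + (s - 1)**2 - 1))
  0 < Re(s) < 4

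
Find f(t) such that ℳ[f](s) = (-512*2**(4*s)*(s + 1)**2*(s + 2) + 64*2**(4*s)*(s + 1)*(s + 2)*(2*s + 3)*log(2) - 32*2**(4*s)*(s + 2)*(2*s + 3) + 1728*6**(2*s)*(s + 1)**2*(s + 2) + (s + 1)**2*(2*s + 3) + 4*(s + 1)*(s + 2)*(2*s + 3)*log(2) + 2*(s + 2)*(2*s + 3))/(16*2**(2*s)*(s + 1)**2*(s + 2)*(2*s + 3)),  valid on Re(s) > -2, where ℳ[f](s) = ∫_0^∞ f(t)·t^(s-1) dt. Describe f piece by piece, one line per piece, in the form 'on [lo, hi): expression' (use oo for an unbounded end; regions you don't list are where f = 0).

on [0, 1/4): t**2
on [1/4, 4): t*log(sqrt(t))
on [4, 9): 2*t**(3/2)

invert the shared t-power to get t on [0, 1/4); log(sqrt(t)) on [1/4, 4); 2*sqrt(t) on [4, 9)
reversing the power substitution: t**2 on [0, 1/2); log(t) on [1/2, 2); 2*t on [2, 3)
the 3 pieces separated at 1/4, 4 each add one integral
for t in [0, 1/4): the term is ∫ t**2·t^(s-1)
on [1/4, 4): add ∫ t*log(sqrt(t))·t^(s-1) dt
the [4, 9) slice contributes ∫ 2*t**(3/2)·t^(s-1) dt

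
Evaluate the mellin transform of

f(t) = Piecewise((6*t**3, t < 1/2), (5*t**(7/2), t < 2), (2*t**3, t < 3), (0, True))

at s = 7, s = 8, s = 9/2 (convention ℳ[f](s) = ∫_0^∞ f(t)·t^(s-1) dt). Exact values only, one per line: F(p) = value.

summing 3 kernel integrals split by 1/2, 2 yields ℳ[f](s)
∫ 6*t**3·t^(s-1) over [0, 1/2)
piece [1/2, 2): integrate 5*t**(7/2) against the kernel
segment 2 to 3 holds 2*t**3; add its integral

F(7) = 1497965*sqrt(2)/3072 + 59417603/5120
F(8) = 41943035*sqrt(2)/47104 + 358602755/11264
F(9/2) = -6553*sqrt(2)/192 + 327675/2048 + 2916*sqrt(3)/5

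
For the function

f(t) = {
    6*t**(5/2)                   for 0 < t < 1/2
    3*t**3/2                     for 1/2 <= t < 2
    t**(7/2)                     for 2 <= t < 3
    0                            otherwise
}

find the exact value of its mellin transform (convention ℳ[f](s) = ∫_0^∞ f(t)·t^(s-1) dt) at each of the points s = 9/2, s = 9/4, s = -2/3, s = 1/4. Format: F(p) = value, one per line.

decompose at 1/2, 2; ℳ[f](s) sums the 3 pieces' integrals
∫ 6*t**(5/2)·t^(s-1) over [0, 1/2)
∫ over [1/2, 2) of 3*t**3/2·t^(s-1) joins the sum
on [2, 3) integrate f = t**(7/2) against the kernel

F(9/2) = 32767*sqrt(2)/1280 + 353083/448
F(9/4) = -28695*2**(3/4)/5152 + 4885*2**(1/4)/532 + 972*3**(3/4)/23
F(-2/3) = -24*2**(5/6)/17 - 9*2**(2/3)/112 + 9*2**(1/6)/11 + 18*2**(1/3)/7 + 54*3**(5/6)/17
F(1/4) = -3373*2**(3/4)/1560 + 567*2**(1/4)/143 + 36*3**(3/4)/5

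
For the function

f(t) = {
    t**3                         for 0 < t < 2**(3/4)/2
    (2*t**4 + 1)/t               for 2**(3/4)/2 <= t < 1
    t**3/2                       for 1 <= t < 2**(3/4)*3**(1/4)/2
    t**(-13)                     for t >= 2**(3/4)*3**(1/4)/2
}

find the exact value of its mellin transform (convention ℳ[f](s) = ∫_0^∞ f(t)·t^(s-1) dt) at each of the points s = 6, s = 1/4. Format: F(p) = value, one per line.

F(6) = 2**(3/4)*(-322 + 475*3**(1/4) + 924*2**(1/4))/5040
F(1/4) = 2**(3/16)*(-23409*2**(13/16) + 4547*3**(13/16) + 63342)/53703

reversing the shared t-power: t**4 on [0, 2**(3/4)/2); 2*t**4 + 1 on [2**(3/4)/2, 1); t**4/2 on [1, 2**(3/4)*3**(1/4)/2); …
reversing the power substitution: t**2 on [0, sqrt(2)/2); 2*t**2 + 1 on [sqrt(2)/2, 1); t**2/2 on [1, sqrt(6)/2); …
peel off the power substitution: t on [0, 1/2); 2*t + 1 on [1/2, 1); t/2 on [1, 3/2); …
decompose at 2**(3/4)/2, 1, 2**(3/4)*3**(1/4)/2; ℳ[f](s) sums the 4 pieces' integrals
between 0 and 2**(3/4)/2 the integrand is t**3·t^(s-1)
between 2**(3/4)/2 and 1 the integrand is (2*t**4 + 1)/t·t^(s-1)
segment [1, 2**(3/4)*3**(1/4)/2) carries t**3/2; integrate it
on [2**(3/4)*3**(1/4)/2, ∞): add ∫ t**(-13)·t^(s-1) dt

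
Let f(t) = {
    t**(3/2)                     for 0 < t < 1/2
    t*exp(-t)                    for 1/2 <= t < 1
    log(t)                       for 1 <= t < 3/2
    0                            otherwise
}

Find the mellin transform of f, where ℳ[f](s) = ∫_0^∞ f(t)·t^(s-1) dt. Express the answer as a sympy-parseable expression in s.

reversing the shared t-power: sqrt(t) on [0, 1/2); exp(-t) on [1/2, 1); log(t)/t on [1, 3/2)
linearity at 1/2, 1 turns ℳ[f](s) into 3 summed integrals
over [0, 1/2), the kernel integral of t**(3/2) enters the sum
∫ t*exp(-t)·t^(s-1) over [1/2, 1)
piece [1, 3/2): integrate log(t) against the kernel

(4*2**s*s**3*uppergamma(s + 1, 1/2) - 4*2**s*s**3*uppergamma(s + 1, 1) + 6*2**s*s**2*uppergamma(s + 1, 1/2) - 6*2**s*s**2*uppergamma(s + 1, 1) + 4*2**s*s + 6*2**s + 3**s*s**2*(-4*log(2) + 4*log(3)) - 4*3**s*s + 3**s*s*(-6*log(2) + 6*log(3)) - 6*3**s + sqrt(2)*s**2)/(2*2**s*s**2*(2*s + 3))
  Re(s) > -3/2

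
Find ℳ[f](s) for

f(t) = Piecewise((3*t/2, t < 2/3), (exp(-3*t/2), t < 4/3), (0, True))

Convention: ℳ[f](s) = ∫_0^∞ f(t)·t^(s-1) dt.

(2/3)**s*((s + 1)*uppergamma(s, 1) - (s + 1)*uppergamma(s, 2) + 1)/(s + 1)
  Re(s) > -1

undo the common scale on t: t on [0, 1); exp(-t) on [1, 2)
cuts at 2/3: linearity sums the 2 kernel integrals
[0, 2/3) adds the kernel integral of 3*t/2
segment 2/3 to 4/3 holds exp(-3*t/2); add its integral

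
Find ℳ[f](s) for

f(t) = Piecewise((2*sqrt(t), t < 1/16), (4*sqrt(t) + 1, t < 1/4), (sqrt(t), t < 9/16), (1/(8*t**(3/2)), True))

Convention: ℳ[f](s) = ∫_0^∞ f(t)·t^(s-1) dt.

peel off the power substitution: 2*t on [0, 1/4); 4*t + 1 on [1/4, 1/2); t on [1/2, 3/4); …
the common scale on t comes off first: t on [0, 1/2); 2*t + 1 on [1/2, 1); t/2 on [1, 3/2); …
treat the 4 regions marked off by 1/16, 1/4, 9/16 separately and sum
over [0, 1/16), the kernel integral of 2*sqrt(t) enters the sum
∫ over [1/16, 1/4) of (4*sqrt(t) + 1)·t^(s-1) joins the sum
for t in [1/4, 9/16): the term is ∫ sqrt(t)·t^(s-1)
for t in [9/16, ∞): the term is ∫ 1/(8*t**(3/2))·t^(s-1)

(270*2**(2*s)*s*(2*s - 3) + 54*2**(2*s)*(2*s - 3) + 81*3**(2*s)*s*(2*s - 3) - 32*9**s*s*(2*s + 1) - 162*s*(2*s - 3) - 108*s + 162)/(54*2**(4*s)*s*(2*s - 3)*(2*s + 1))
  -1/2 < Re(s) < 3/2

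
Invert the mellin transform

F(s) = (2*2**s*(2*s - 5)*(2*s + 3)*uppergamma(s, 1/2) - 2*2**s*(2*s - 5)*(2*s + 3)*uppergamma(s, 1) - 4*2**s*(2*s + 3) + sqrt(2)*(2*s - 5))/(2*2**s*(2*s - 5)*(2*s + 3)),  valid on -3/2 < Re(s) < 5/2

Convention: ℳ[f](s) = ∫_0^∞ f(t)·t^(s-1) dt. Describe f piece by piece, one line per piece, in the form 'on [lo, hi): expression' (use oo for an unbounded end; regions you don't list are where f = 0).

split f at 1/2, 1: ℳ[f](s) collects 3 kernel integrals
on [0, 1/2) integrate f = t**(3/2) against the kernel
over [1/2, 1), the kernel integral of exp(-t) enters the sum
over [1, ∞), the kernel integral of t**(-5/2) enters the sum

on [0, 1/2): t**(3/2)
on [1/2, 1): exp(-t)
on [1, oo): t**(-5/2)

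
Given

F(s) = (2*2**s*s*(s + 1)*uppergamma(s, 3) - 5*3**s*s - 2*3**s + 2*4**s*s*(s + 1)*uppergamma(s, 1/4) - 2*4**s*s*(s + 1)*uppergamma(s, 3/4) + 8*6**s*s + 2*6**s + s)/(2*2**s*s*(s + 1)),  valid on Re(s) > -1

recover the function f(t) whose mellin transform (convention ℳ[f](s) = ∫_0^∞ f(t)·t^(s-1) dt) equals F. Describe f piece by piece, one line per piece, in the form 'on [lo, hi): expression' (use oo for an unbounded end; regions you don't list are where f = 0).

integrate the 4 segments split at 1/2, 3/2, 3, then add the results
segment 0 to 1/2 holds t; add its integral
piece [1/2, 3/2): integrate exp(-t/2) against the kernel
∫ (t + 1)·t^(s-1) over [3/2, 3)
on [3, ∞) integrate f = exp(-t) against the kernel

on [0, 1/2): t
on [1/2, 3/2): exp(-t/2)
on [3/2, 3): t + 1
on [3, oo): exp(-t)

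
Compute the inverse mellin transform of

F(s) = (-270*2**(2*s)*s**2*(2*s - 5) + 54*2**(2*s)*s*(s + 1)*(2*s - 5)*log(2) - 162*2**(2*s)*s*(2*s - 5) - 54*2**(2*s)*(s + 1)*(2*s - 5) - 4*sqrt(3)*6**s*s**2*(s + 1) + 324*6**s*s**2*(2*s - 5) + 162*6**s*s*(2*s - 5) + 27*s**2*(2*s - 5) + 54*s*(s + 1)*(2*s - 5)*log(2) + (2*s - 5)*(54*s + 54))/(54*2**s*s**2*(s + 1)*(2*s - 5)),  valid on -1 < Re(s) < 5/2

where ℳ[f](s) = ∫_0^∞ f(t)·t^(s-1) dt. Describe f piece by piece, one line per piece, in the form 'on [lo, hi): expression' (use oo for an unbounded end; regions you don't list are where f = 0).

on [0, 1/2): t
on [1/2, 2): log(t)
on [2, 3): t + 3
on [3, oo): t**(-5/2)

breakpoints 1/2, 2, 3: one integral from each of the 4 segments
segment [0, 1/2) carries t; integrate it
between 1/2 and 2 the integrand is log(t)·t^(s-1)
[2, 3) adds the kernel integral of (t + 3)
for t in [3, ∞): the term is ∫ t**(-5/2)·t^(s-1)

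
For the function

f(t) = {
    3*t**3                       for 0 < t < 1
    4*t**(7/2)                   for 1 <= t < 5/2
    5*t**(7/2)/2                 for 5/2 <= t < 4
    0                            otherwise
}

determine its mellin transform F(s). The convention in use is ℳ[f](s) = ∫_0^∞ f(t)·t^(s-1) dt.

cuts at 1, 5/2: linearity sums the 3 kernel integrals
segment 0 to 1 holds 3*t**3; add its integral
the [1, 5/2) slice contributes ∫ 4*t**(7/2)·t^(s-1) dt
piece [5/2, 4): integrate 5*t**(7/2)/2 against the kernel

(5*4**(s + 7/2)*(s + 3) + 3*(5/2)**(s + 7/2)*(s + 3) - 2*s - 3)/((s + 3)*(2*s + 7))
  Re(s) > -3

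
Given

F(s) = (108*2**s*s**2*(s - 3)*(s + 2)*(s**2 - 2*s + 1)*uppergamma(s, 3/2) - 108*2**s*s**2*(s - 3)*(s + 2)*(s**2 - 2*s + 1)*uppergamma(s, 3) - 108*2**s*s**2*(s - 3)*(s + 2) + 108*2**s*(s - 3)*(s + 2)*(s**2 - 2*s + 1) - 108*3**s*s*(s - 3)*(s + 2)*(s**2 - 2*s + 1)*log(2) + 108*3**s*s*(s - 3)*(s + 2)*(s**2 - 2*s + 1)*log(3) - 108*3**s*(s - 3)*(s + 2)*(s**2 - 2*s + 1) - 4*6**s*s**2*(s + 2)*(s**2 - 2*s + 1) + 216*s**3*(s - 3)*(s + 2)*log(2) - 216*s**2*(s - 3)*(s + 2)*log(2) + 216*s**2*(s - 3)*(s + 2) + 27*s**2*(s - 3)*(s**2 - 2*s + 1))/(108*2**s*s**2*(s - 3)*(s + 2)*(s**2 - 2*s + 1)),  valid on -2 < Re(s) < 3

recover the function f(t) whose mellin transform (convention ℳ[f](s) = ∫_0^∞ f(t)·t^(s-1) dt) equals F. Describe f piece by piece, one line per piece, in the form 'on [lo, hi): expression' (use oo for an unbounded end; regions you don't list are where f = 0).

f breaks at 1/2, 1, 3/2, 3 into 5 integrals to sum
the [0, 1/2) slice contributes ∫ t**2·t^(s-1) dt
over [1/2, 1), the kernel integral of log(t)/t enters the sum
∫ log(t)·t^(s-1) over [1, 3/2)
[3/2, 3) adds the kernel integral of exp(-t)
between 3 and ∞ the integrand is t**(-3)·t^(s-1)

on [0, 1/2): t**2
on [1/2, 1): log(t)/t
on [1, 3/2): log(t)
on [3/2, 3): exp(-t)
on [3, oo): t**(-3)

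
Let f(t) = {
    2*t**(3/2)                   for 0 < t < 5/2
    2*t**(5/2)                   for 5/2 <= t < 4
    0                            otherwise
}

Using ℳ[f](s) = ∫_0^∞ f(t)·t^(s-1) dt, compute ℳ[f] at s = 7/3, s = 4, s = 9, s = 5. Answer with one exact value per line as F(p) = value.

F(7/3) = -21375*2**(1/6)*5**(5/6)/5336 + 6144*2**(2/3)/29
F(4) = 32768/13 - 90625*sqrt(10)/4576
F(9) = 33554432/23 - 576171875*sqrt(10)/494592
F(5) = 131072/15 - 109375*sqrt(10)/2496

along the cuts 5/2, ℳ[f](s) splits into 2 integrals
on [0, 5/2): add ∫ 2*t**(3/2)·t^(s-1) dt
between 5/2 and 4 the integrand is 2*t**(5/2)·t^(s-1)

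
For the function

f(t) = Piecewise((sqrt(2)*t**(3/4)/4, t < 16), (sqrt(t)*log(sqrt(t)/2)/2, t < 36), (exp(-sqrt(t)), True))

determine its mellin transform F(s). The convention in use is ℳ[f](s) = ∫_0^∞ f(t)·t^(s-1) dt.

back out the power substitution: sqrt(2)*t**(3/2)/4 on [0, 4); t*log(t/2)/2 on [4, 6); exp(-t) on [6, ∞)
back out the common scale on t: t**(3/2) on [0, 2); t*log(t) on [2, 3); exp(-2*t) on [3, ∞)
f breaks at 16, 36 into 3 integrals to sum
for t in [0, 16): the term is ∫ sqrt(2)*t**(3/4)/4·t^(s-1)
over [16, 36), the kernel integral of sqrt(t)*log(sqrt(t)/2)/2 enters the sum
segment 36 to ∞ holds exp(-sqrt(t)); add its integral

2**(2*s + 1)*(-4*144**s*s*(4*s + 3)*log(2) - 144**s*(4*s + 3)*log(4) + 144**s*(8*s + 6) + 144**s*sqrt(2)*(16*s**2 + 16*s + 4) + 6*324**s*s*(4*s + 3)*log(3) + 324**s*(-12*s - 9) + 3*324**s*(4*s + 3)*log(3) + 9**s*(4*s + 3)*(4*s**2 + 4*s + 1)*uppergamma(2*s, 6))/(36**s*(4*s + 3)*(4*s**2 + 4*s + 1))
  Re(s) > -3/4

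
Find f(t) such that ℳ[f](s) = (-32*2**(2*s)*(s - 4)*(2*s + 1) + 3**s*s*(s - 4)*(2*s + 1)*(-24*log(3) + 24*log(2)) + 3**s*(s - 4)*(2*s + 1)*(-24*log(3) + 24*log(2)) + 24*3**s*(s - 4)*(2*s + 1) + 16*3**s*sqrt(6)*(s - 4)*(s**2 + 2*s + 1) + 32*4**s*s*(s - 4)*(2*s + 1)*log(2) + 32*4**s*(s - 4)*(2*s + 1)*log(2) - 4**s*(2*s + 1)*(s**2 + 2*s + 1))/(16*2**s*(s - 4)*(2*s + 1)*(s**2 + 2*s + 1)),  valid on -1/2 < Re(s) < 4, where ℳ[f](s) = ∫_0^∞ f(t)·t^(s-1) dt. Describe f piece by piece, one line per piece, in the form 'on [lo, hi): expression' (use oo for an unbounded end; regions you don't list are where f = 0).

split f at 3/2, 2: ℳ[f](s) collects 3 kernel integrals
segment [0, 3/2) carries sqrt(t); integrate it
∫ over [3/2, 2) of t*log(t)·t^(s-1) joins the sum
segment [2, ∞) carries t**(-4); integrate it

on [0, 3/2): sqrt(t)
on [3/2, 2): t*log(t)
on [2, oo): t**(-4)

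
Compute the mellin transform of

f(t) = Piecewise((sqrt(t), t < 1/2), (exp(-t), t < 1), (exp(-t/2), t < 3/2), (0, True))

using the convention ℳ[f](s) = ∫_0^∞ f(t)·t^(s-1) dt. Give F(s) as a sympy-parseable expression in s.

f breaks at 1/2, 1 into 3 integrals to sum
on [0, 1/2) integrate f = sqrt(t) against the kernel
on [1/2, 1) integrate f = exp(-t) against the kernel
segment [1, 3/2) carries exp(-t/2); integrate it

(2**s*(2*s + 1)*uppergamma(s, 1/2) - 2**s*(2*s + 1)*uppergamma(s, 1) + 4**s*(2*s + 1)*uppergamma(s, 1/2) - 4**s*(2*s + 1)*uppergamma(s, 3/4) + sqrt(2))/(2**s*(2*s + 1))
  Re(s) > -1/2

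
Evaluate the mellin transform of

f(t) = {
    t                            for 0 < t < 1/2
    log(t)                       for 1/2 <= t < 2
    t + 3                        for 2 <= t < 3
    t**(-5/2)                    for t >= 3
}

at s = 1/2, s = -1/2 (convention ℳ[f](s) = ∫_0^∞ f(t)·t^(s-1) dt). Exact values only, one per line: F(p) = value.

F(1/2) = sqrt(2)*(-330 + sqrt(2) + 108*log(2) + 144*sqrt(6))/36
F(-1/2) = sqrt(2)*(-486*log(2) + sqrt(2) + 648)/162

treat the 4 regions marked off by 1/2, 2, 3 separately and sum
piece [0, 1/2): integrate t against the kernel
for t in [1/2, 2): the term is ∫ log(t)·t^(s-1)
[2, 3) adds the kernel integral of (t + 3)
over [3, ∞), the kernel integral of t**(-5/2) enters the sum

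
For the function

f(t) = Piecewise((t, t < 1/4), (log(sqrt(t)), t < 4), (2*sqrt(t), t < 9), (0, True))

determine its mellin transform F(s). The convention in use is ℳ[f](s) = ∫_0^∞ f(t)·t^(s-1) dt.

(-32*2**(4*s)*s**2*(s + 1) + 4*2**(4*s)*s*(s + 1)*(2*s + 1)*log(2) - 2*2**(4*s)*(s + 1)*(2*s + 1) + 48*6**(2*s)*s**2*(s + 1) + s**2*(2*s + 1) + 4*s*(s + 1)*(2*s + 1)*log(2) + 2*(s + 1)*(2*s + 1))/(4*2**(2*s)*s**2*(s + 1)*(2*s + 1))
  Re(s) > -1

reversing the power substitution: t**2 on [0, 1/2); log(t) on [1/2, 2); 2*t on [2, 3)
slice at 1/4, 4, transform all 3 pieces, and sum them
piece [0, 1/4): integrate t against the kernel
on [1/4, 4) integrate f = log(sqrt(t)) against the kernel
on [4, 9): add ∫ 2*sqrt(t)·t^(s-1) dt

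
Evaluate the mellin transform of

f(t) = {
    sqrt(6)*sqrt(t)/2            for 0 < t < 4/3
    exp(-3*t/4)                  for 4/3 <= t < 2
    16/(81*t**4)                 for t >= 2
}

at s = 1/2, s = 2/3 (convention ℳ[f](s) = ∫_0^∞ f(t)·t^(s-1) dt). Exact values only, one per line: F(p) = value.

F(1/2) = sqrt(6)*(-567*sqrt(2)*sqrt(pi)*erfc(sqrt(6)/2) + 2*sqrt(3) + 567*sqrt(2)*sqrt(pi)*erfc(1) + 1134)/1701
F(2/3) = -2*6**(1/3)*uppergamma(2/3, 3/2)/3 + 2**(2/3)/270 + 2*6**(1/3)*uppergamma(2/3, 1)/3 + 4*2**(5/6)*3**(1/3)/7

back out the common scale on t: sqrt(t) on [0, 2); exp(-t/2) on [2, 3); t**(-4) on [3, ∞)
slice at 4/3, 2, transform all 3 pieces, and sum them
over [0, 4/3), the kernel integral of sqrt(6)*sqrt(t)/2 enters the sum
over [4/3, 2), the kernel integral of exp(-3*t/4) enters the sum
over [2, ∞), the kernel integral of 16/(81*t**4) enters the sum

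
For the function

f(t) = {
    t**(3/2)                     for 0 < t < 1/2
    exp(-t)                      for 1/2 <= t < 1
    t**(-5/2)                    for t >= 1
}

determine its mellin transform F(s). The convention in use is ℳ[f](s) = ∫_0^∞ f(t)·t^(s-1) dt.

(2*2**s*(2*s - 5)*(2*s + 3)*uppergamma(s, 1/2) - 2*2**s*(2*s - 5)*(2*s + 3)*uppergamma(s, 1) - 4*2**s*(2*s + 3) + sqrt(2)*(2*s - 5))/(2*2**s*(2*s - 5)*(2*s + 3))
  -3/2 < Re(s) < 5/2

slice at 1/2, 1, transform all 3 pieces, and sum them
segment 0 to 1/2 holds t**(3/2); add its integral
for t in [1/2, 1): the term is ∫ exp(-t)·t^(s-1)
the [1, ∞) slice contributes ∫ t**(-5/2)·t^(s-1) dt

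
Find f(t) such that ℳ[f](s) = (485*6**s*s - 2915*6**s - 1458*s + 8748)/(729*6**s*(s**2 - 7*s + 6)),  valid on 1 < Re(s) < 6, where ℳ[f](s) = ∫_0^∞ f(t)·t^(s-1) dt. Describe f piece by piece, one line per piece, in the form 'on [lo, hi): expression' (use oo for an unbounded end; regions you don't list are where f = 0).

on [0, 1/6): 1/(3*t)
on [1/6, 1): 2/(3*t)
on [1, oo): 1/(729*t**6)

remove the common scale on t first: 1/t on [0, 1/2); 2/t on [1/2, 3); t**(-6) on [3, ∞)
strip the shared t-power: 1 on [0, 1/2); 2 on [1/2, 3); t**(-5) on [3, ∞)
strip the shared t-power: t on [0, 1/2); 2*t on [1/2, 3); t**(-4) on [3, ∞)
decompose at 1/6, 1; ℳ[f](s) sums the 3 pieces' integrals
[0, 1/6) adds the kernel integral of 1/(3*t)
between 1/6 and 1 the integrand is 2/(3*t)·t^(s-1)
piece [1, ∞): integrate 1/(729*t**6) against the kernel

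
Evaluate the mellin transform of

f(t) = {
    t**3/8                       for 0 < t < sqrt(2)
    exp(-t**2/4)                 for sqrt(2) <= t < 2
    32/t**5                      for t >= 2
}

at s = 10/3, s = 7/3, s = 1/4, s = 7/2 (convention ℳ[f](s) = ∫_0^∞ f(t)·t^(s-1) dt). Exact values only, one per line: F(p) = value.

back out the common scale on t: t**3 on [0, sqrt(2)/2); exp(-t**2) on [sqrt(2)/2, 1); t**(-5) on [1, ∞)
back out the power substitution: t**(3/2) on [0, 1/2); exp(-t) on [1/2, 1); t**(-5/2) on [1, ∞)
f breaks at sqrt(2), 2 into 3 integrals to sum
the [0, sqrt(2)) slice contributes ∫ t**3/8·t^(s-1) dt
over [sqrt(2), 2), the kernel integral of exp(-t**2/4) enters the sum
∫ over [2, ∞) of 32/t**5·t^(s-1) joins the sum

F(10/3) = -4*2**(1/3)*uppergamma(5/3, 1) + 3*2**(1/6)/19 + 4*2**(1/3)*uppergamma(5/3, 1/2) + 24*2**(1/3)/5
F(7/3) = 2**(1/3)*(-64*uppergamma(7/6, 1) + 3*2**(1/3) + 64*uppergamma(7/6, 1/2) + 48)/32
F(1/4) = -2**(1/4)*uppergamma(1/8, 1)/2 + 2**(5/8)/13 + 4*2**(1/4)/19 + 2**(1/4)*uppergamma(1/8, 1/2)/2
F(7/2) = -4*sqrt(2)*uppergamma(7/4, 1) + 2*2**(1/4)/13 + 4*sqrt(2)*uppergamma(7/4, 1/2) + 16*sqrt(2)/3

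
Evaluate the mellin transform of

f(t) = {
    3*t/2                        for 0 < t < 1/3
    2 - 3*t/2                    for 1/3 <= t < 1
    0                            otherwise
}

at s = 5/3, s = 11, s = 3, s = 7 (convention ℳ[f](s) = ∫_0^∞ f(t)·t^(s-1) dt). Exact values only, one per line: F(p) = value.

invert the common scale on t to get t on [0, 1/2); 2 - t on [1/2, 3/2)
integrate the 2 segments split at 1/3, then add the results
segment 0 to 1/3 holds 3*t/2; add its integral
∫ (2 - 3*t/2)·t^(s-1) over [1/3, 1)

F(5/3) = 51/80 - 11*3**(1/3)/120
F(11) = 2657179/46766808
F(3) = 179/648
F(7) = 2671/27216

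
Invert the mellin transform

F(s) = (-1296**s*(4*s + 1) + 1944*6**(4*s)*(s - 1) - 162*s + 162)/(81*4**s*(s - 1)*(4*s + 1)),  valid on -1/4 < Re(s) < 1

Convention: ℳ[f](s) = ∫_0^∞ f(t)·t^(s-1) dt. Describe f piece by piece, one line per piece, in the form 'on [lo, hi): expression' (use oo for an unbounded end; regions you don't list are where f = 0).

peel off the power substitution: sqrt(2)*sqrt(t)/2 on [0, 1/2); sqrt(2)*sqrt(t) on [1/2, 18); 4/t**2 on [18, ∞)
the common scale on t comes off first: sqrt(t) on [0, 1/4); 2*sqrt(t) on [1/4, 9); t**(-2) on [9, ∞)
the power substitution comes off first: t on [0, 1/2); 2*t on [1/2, 3); t**(-4) on [3, ∞)
breakpoints 1/4, 324: one integral from each of the 3 segments
∫ sqrt(2)*t**(1/4)/2·t^(s-1) over [0, 1/4)
piece [1/4, 324): integrate sqrt(2)*t**(1/4) against the kernel
between 324 and ∞ the integrand is 4/t·t^(s-1)

on [0, 1/4): sqrt(2)*t**(1/4)/2
on [1/4, 324): sqrt(2)*t**(1/4)
on [324, oo): 4/t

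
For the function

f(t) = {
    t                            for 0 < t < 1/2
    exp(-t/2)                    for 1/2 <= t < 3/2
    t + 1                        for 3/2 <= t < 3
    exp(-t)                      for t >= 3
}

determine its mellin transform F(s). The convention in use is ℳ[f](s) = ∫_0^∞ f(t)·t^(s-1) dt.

f breaks at 1/2, 3/2, 3 into 4 integrals to sum
[0, 1/2) adds the kernel integral of t
between 1/2 and 3/2 the integrand is exp(-t/2)·t^(s-1)
∫ over [3/2, 3) of (t + 1)·t^(s-1) joins the sum
over [3, ∞), the kernel integral of exp(-t) enters the sum

(2*2**s*s*(s + 1)*uppergamma(s, 3) - 5*3**s*s - 2*3**s + 2*4**s*s*(s + 1)*uppergamma(s, 1/4) - 2*4**s*s*(s + 1)*uppergamma(s, 3/4) + 8*6**s*s + 2*6**s + s)/(2*2**s*s*(s + 1))
  Re(s) > -1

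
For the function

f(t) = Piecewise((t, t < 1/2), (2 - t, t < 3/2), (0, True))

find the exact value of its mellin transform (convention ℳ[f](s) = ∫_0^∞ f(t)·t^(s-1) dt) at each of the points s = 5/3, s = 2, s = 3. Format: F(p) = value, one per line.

breakpoints 1/2: one integral from each of the 2 segments
on [0, 1/2) integrate f = t against the kernel
[1/2, 3/2) adds the kernel integral of (2 - t)

F(5/3) = 3*2**(1/3)*(-22 + 51*3**(2/3))/320
F(2) = 23/24
F(3) = 179/192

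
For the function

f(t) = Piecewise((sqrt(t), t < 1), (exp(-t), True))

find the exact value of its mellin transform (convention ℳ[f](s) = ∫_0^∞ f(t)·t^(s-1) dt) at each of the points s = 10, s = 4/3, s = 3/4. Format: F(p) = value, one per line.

treat the 2 regions marked off by 1 separately and sum
over [0, 1), the kernel integral of sqrt(t) enters the sum
on [1, ∞) integrate f = exp(-t) against the kernel

F(10) = 2/21 + 986410*exp(-1)
F(4/3) = uppergamma(4/3, 1) + 6/11
F(3/4) = uppergamma(3/4, 1) + 4/5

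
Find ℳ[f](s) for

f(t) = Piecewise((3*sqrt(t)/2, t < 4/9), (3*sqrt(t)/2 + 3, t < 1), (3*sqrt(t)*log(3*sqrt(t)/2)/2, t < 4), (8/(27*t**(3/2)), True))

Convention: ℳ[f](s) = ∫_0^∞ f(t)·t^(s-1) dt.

reversing the power substitution: 3*t/2 on [0, 2/3); 3*t/2 + 3 on [2/3, 1); 3*t*log(3*t/2)/2 on [1, 2); …
reversing the common scale on t: t on [0, 1); t + 3 on [1, 3/2); t*log(t) on [3/2, 3); …
split f at 4/9, 1, 4: ℳ[f](s) collects 4 kernel integrals
[0, 4/9) adds the kernel integral of 3*sqrt(t)/2
on [4/9, 1) integrate f = (3*sqrt(t)/2 + 3) against the kernel
between 1 and 4 the integrand is 3*sqrt(t)*log(3*sqrt(t)/2)/2·t^(s-1)
∫ over [4, ∞) of 8/(27*t**(3/2))·t^(s-1) joins the sum

(-324*2**(2*s)*s*(2*s - 3)*(4*s**2 + 4*s + 1) - 162*2**(2*s)*(2*s - 3)*(4*s**2 + 4*s + 1) - 324*3**(2*s)*s**2*(2*s - 3)*(2*s + 1)*log(3) + 324*3**(2*s)*s**2*(2*s - 3)*(2*s + 1)*log(2) - 162*3**(2*s)*s*(2*s - 3)*(2*s + 1)*log(3) + 162*3**(2*s)*s*(2*s - 3)*(2*s + 1)*log(2) + 162*3**(2*s)*s*(2*s - 3)*(2*s + 1) + 486*3**(2*s)*s*(2*s - 3)*(4*s**2 + 4*s + 1) + 162*3**(2*s)*(2*s - 3)*(4*s**2 + 4*s + 1) + 648*6**(2*s)*s**2*(2*s - 3)*(2*s + 1)*log(3) - 324*6**(2*s)*s*(2*s - 3)*(2*s + 1) + 324*6**(2*s)*s*(2*s - 3)*(2*s + 1)*log(3) - 4*6**(2*s)*s*(2*s + 1)*(4*s**2 + 4*s + 1))/(54*3**(2*s)*s*(2*s - 3)*(2*s + 1)*(4*s**2 + 4*s + 1))
  -1/2 < Re(s) < 3/2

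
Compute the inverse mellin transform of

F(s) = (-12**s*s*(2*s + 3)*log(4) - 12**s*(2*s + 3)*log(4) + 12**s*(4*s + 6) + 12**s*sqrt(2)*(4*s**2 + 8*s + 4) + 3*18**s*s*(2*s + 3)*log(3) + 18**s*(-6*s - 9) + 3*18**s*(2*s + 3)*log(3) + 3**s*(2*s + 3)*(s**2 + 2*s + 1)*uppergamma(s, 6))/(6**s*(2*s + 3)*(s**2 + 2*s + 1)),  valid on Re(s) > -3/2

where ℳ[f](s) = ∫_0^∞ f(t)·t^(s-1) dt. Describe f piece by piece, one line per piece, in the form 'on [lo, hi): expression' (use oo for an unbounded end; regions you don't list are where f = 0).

decompose at 2, 3; ℳ[f](s) sums the 3 pieces' integrals
segment [0, 2) carries t**(3/2); integrate it
between 2 and 3 the integrand is t*log(t)·t^(s-1)
∫ exp(-2*t)·t^(s-1) over [3, ∞)

on [0, 2): t**(3/2)
on [2, 3): t*log(t)
on [3, oo): exp(-2*t)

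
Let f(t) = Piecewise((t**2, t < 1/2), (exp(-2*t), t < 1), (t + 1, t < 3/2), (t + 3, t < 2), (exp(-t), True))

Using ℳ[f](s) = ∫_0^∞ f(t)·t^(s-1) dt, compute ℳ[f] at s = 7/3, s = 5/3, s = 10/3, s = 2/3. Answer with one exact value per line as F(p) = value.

split f at 1/2, 1, 3/2, 2: ℳ[f](s) collects 5 kernel integrals
segment 0 to 1/2 holds t**2; add its integral
∫ over [1/2, 1) of exp(-2*t)·t^(s-1) joins the sum
∫ over [1, 3/2) of (t + 1)·t^(s-1) joins the sum
between 3/2 and 2 the integrand is (t + 3)·t^(s-1)
∫ exp(-t)·t^(s-1) over [2, ∞)

F(7/3) = 2**(2/3)*(-14040*3**(1/3) - 5304*2**(1/3) - 1820*uppergamma(7/3, 2) + 105 + 1820*uppergamma(7/3, 1) + 7280*2**(1/3)*uppergamma(7/3, 2) + 54912*2**(2/3))/14560
F(5/3) = 2**(1/3)*(-792*3**(2/3) - 429*2**(2/3) - 220*uppergamma(5/3, 2) + 15 + 220*uppergamma(5/3, 1) + 440*2**(2/3)*uppergamma(5/3, 2) + 4488*2**(1/3))/880
F(10/3) = 2**(2/3)*(-67392*3**(1/3) - 17664*2**(1/3) - 4160*uppergamma(10/3, 2) + 195 + 4160*uppergamma(10/3, 1) + 33280*2**(1/3)*uppergamma(10/3, 2) + 362496*2**(2/3))/66560
F(2/3) = 2**(1/3)*(-480*3**(2/3) - 336*2**(2/3) - 160*uppergamma(2/3, 2) + 15 + 160*2**(2/3)*uppergamma(2/3, 2) + 160*uppergamma(2/3, 1) + 1824*2**(1/3))/320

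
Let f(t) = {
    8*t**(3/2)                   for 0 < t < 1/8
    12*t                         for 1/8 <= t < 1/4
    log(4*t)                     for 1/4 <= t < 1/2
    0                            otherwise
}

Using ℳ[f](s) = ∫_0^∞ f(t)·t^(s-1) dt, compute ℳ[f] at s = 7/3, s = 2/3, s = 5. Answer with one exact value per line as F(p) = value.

the common scale on t comes off first: 2*sqrt(2)*t**(3/2) on [0, 1/4); 6*t on [1/4, 1/2); log(2*t) on [1/2, 1)
reversing the common scale on t: t**(3/2) on [0, 1/2); 3*t on [1/2, 1); log(t) on [1, 2)
treat the 3 regions marked off by 1/8, 1/4 separately and sum
∫ 8*t**(3/2)·t^(s-1) over [0, 1/8)
piece [1/8, 1/4): integrate 12*t against the kernel
for t in [1/4, 1/2): the term is ∫ log(4*t)·t^(s-1)

F(7/3) = -9*2**(2/3)/392 - 9/2560 + 3*sqrt(2)/5888 + 531*2**(1/3)/15680 + 3*2**(2/3)*log(2)/56
F(2/3) = -9*2**(1/3)/8 - 9/40 + 3*sqrt(2)/104 + 3*2**(1/3)*log(2)/4 + 81*2**(2/3)/80
F(5) = -2393/3276800 + sqrt(2)/851968 + log(2)/160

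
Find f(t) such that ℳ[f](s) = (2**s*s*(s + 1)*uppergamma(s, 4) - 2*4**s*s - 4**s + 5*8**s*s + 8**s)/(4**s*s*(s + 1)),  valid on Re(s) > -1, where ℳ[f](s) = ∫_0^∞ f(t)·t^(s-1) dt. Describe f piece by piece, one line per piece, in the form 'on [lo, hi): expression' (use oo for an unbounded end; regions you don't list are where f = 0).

on [0, 1): t
on [1, 2): 2*t + 1
on [2, oo): exp(-2*t)

decompose at 1, 2; ℳ[f](s) sums the 3 pieces' integrals
over [0, 1), the kernel integral of t enters the sum
segment [1, 2) carries (2*t + 1); integrate it
segment [2, ∞) carries exp(-2*t); integrate it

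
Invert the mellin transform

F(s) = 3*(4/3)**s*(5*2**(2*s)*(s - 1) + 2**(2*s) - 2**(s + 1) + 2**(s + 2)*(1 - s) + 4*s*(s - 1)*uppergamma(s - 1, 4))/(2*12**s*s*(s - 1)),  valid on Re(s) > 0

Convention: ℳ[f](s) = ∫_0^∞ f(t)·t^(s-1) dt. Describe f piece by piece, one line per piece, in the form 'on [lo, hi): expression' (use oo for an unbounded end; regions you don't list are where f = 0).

on [0, 2/9): 3
on [2/9, 4/9): 2*(9*t + 1)/(3*t)
on [4/9, oo): 2*exp(-9*t)/(3*t)

the common scale on t comes off first: 3 on [0, 1/3); (6*t + 1)/t on [1/3, 2/3); exp(-6*t)/t on [2/3, ∞)
invert the shared t-power to get 3*t on [0, 1/3); 6*t + 1 on [1/3, 2/3); exp(-6*t) on [2/3, ∞)
back out the common scale on t: t on [0, 1); 2*t + 1 on [1, 2); exp(-2*t) on [2, ∞)
breakpoints 2/9, 4/9: one integral from each of the 3 segments
between 0 and 2/9 the integrand is 3·t^(s-1)
for t in [2/9, 4/9): the term is ∫ 2*(9*t + 1)/(3*t)·t^(s-1)
∫ 2*exp(-9*t)/(3*t)·t^(s-1) over [4/9, ∞)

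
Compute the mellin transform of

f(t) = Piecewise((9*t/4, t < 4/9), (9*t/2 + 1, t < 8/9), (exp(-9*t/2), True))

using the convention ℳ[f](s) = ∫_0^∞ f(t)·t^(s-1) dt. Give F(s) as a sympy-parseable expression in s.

strip the common scale on t: 3*t/4 on [0, 4/3); 3*t/2 + 1 on [4/3, 8/3); exp(-3*t/2) on [8/3, ∞)
reversing the common scale on t: t/2 on [0, 2); t + 1 on [2, 4); exp(-t) on [4, ∞)
strip the common scale on t: t on [0, 1); 2*t + 1 on [1, 2); exp(-2*t) on [2, ∞)
decompose at 4/9, 8/9; ℳ[f](s) sums the 3 pieces' integrals
on [0, 4/9) integrate f = 9*t/4 against the kernel
between 4/9 and 8/9 the integrand is (9*t/2 + 1)·t^(s-1)
piece [8/9, ∞): integrate exp(-9*t/2) against the kernel

(2**s*s*(s + 1)*uppergamma(s, 4) - 2**(2*s + 1)*s - 4**s + 5*8**s*s + 8**s)/(9**s*s*(s + 1))
  Re(s) > -1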